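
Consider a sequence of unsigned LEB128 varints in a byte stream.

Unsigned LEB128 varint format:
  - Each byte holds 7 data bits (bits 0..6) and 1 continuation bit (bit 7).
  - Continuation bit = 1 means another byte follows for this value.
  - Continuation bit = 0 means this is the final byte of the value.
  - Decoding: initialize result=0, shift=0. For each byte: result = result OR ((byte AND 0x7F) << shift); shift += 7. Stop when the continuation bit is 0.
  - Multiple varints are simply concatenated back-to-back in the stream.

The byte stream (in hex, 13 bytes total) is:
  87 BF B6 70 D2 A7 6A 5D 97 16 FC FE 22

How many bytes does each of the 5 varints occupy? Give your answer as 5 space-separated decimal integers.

Answer: 4 3 1 2 3

Derivation:
  byte[0]=0x87 cont=1 payload=0x07=7: acc |= 7<<0 -> acc=7 shift=7
  byte[1]=0xBF cont=1 payload=0x3F=63: acc |= 63<<7 -> acc=8071 shift=14
  byte[2]=0xB6 cont=1 payload=0x36=54: acc |= 54<<14 -> acc=892807 shift=21
  byte[3]=0x70 cont=0 payload=0x70=112: acc |= 112<<21 -> acc=235773831 shift=28 [end]
Varint 1: bytes[0:4] = 87 BF B6 70 -> value 235773831 (4 byte(s))
  byte[4]=0xD2 cont=1 payload=0x52=82: acc |= 82<<0 -> acc=82 shift=7
  byte[5]=0xA7 cont=1 payload=0x27=39: acc |= 39<<7 -> acc=5074 shift=14
  byte[6]=0x6A cont=0 payload=0x6A=106: acc |= 106<<14 -> acc=1741778 shift=21 [end]
Varint 2: bytes[4:7] = D2 A7 6A -> value 1741778 (3 byte(s))
  byte[7]=0x5D cont=0 payload=0x5D=93: acc |= 93<<0 -> acc=93 shift=7 [end]
Varint 3: bytes[7:8] = 5D -> value 93 (1 byte(s))
  byte[8]=0x97 cont=1 payload=0x17=23: acc |= 23<<0 -> acc=23 shift=7
  byte[9]=0x16 cont=0 payload=0x16=22: acc |= 22<<7 -> acc=2839 shift=14 [end]
Varint 4: bytes[8:10] = 97 16 -> value 2839 (2 byte(s))
  byte[10]=0xFC cont=1 payload=0x7C=124: acc |= 124<<0 -> acc=124 shift=7
  byte[11]=0xFE cont=1 payload=0x7E=126: acc |= 126<<7 -> acc=16252 shift=14
  byte[12]=0x22 cont=0 payload=0x22=34: acc |= 34<<14 -> acc=573308 shift=21 [end]
Varint 5: bytes[10:13] = FC FE 22 -> value 573308 (3 byte(s))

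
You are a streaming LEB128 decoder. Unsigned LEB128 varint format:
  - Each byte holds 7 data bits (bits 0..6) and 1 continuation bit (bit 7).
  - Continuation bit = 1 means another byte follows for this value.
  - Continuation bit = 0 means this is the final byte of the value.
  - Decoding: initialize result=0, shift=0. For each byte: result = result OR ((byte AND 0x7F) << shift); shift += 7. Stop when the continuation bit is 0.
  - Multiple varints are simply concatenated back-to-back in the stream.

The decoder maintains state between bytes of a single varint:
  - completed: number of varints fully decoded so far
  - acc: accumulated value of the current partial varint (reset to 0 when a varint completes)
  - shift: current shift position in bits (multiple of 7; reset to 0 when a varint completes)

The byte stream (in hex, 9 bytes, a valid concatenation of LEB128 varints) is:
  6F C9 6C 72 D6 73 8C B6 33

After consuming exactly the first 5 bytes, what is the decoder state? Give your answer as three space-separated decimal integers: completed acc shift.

byte[0]=0x6F cont=0 payload=0x6F: varint #1 complete (value=111); reset -> completed=1 acc=0 shift=0
byte[1]=0xC9 cont=1 payload=0x49: acc |= 73<<0 -> completed=1 acc=73 shift=7
byte[2]=0x6C cont=0 payload=0x6C: varint #2 complete (value=13897); reset -> completed=2 acc=0 shift=0
byte[3]=0x72 cont=0 payload=0x72: varint #3 complete (value=114); reset -> completed=3 acc=0 shift=0
byte[4]=0xD6 cont=1 payload=0x56: acc |= 86<<0 -> completed=3 acc=86 shift=7

Answer: 3 86 7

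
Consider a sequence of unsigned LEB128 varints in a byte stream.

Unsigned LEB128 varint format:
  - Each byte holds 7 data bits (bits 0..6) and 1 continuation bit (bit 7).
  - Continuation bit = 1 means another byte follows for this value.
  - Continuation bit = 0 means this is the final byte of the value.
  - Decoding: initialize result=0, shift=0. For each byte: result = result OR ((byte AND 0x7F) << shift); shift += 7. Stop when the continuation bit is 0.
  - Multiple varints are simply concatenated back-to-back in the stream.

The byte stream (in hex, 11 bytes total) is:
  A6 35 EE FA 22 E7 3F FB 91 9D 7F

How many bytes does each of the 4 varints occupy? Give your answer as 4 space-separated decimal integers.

Answer: 2 3 2 4

Derivation:
  byte[0]=0xA6 cont=1 payload=0x26=38: acc |= 38<<0 -> acc=38 shift=7
  byte[1]=0x35 cont=0 payload=0x35=53: acc |= 53<<7 -> acc=6822 shift=14 [end]
Varint 1: bytes[0:2] = A6 35 -> value 6822 (2 byte(s))
  byte[2]=0xEE cont=1 payload=0x6E=110: acc |= 110<<0 -> acc=110 shift=7
  byte[3]=0xFA cont=1 payload=0x7A=122: acc |= 122<<7 -> acc=15726 shift=14
  byte[4]=0x22 cont=0 payload=0x22=34: acc |= 34<<14 -> acc=572782 shift=21 [end]
Varint 2: bytes[2:5] = EE FA 22 -> value 572782 (3 byte(s))
  byte[5]=0xE7 cont=1 payload=0x67=103: acc |= 103<<0 -> acc=103 shift=7
  byte[6]=0x3F cont=0 payload=0x3F=63: acc |= 63<<7 -> acc=8167 shift=14 [end]
Varint 3: bytes[5:7] = E7 3F -> value 8167 (2 byte(s))
  byte[7]=0xFB cont=1 payload=0x7B=123: acc |= 123<<0 -> acc=123 shift=7
  byte[8]=0x91 cont=1 payload=0x11=17: acc |= 17<<7 -> acc=2299 shift=14
  byte[9]=0x9D cont=1 payload=0x1D=29: acc |= 29<<14 -> acc=477435 shift=21
  byte[10]=0x7F cont=0 payload=0x7F=127: acc |= 127<<21 -> acc=266815739 shift=28 [end]
Varint 4: bytes[7:11] = FB 91 9D 7F -> value 266815739 (4 byte(s))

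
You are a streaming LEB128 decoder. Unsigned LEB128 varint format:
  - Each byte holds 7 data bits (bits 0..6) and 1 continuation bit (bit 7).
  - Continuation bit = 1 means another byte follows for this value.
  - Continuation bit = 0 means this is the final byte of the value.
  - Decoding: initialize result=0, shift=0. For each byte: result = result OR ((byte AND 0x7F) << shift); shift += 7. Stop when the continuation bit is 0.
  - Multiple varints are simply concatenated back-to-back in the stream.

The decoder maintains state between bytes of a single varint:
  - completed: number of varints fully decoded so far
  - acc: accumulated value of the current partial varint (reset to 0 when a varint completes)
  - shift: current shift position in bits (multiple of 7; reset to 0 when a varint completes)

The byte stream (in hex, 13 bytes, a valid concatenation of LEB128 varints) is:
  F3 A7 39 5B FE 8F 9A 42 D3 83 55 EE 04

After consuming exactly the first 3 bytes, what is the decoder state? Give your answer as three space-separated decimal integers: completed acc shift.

byte[0]=0xF3 cont=1 payload=0x73: acc |= 115<<0 -> completed=0 acc=115 shift=7
byte[1]=0xA7 cont=1 payload=0x27: acc |= 39<<7 -> completed=0 acc=5107 shift=14
byte[2]=0x39 cont=0 payload=0x39: varint #1 complete (value=938995); reset -> completed=1 acc=0 shift=0

Answer: 1 0 0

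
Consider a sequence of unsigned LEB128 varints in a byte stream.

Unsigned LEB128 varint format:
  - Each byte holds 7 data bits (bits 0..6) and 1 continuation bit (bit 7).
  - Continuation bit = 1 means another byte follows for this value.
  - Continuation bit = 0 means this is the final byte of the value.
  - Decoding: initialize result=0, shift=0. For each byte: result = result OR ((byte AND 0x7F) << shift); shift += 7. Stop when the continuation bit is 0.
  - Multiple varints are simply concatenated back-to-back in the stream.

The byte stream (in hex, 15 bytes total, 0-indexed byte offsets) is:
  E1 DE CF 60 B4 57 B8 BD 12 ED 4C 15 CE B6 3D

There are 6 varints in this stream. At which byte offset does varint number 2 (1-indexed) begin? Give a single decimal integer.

Answer: 4

Derivation:
  byte[0]=0xE1 cont=1 payload=0x61=97: acc |= 97<<0 -> acc=97 shift=7
  byte[1]=0xDE cont=1 payload=0x5E=94: acc |= 94<<7 -> acc=12129 shift=14
  byte[2]=0xCF cont=1 payload=0x4F=79: acc |= 79<<14 -> acc=1306465 shift=21
  byte[3]=0x60 cont=0 payload=0x60=96: acc |= 96<<21 -> acc=202633057 shift=28 [end]
Varint 1: bytes[0:4] = E1 DE CF 60 -> value 202633057 (4 byte(s))
  byte[4]=0xB4 cont=1 payload=0x34=52: acc |= 52<<0 -> acc=52 shift=7
  byte[5]=0x57 cont=0 payload=0x57=87: acc |= 87<<7 -> acc=11188 shift=14 [end]
Varint 2: bytes[4:6] = B4 57 -> value 11188 (2 byte(s))
  byte[6]=0xB8 cont=1 payload=0x38=56: acc |= 56<<0 -> acc=56 shift=7
  byte[7]=0xBD cont=1 payload=0x3D=61: acc |= 61<<7 -> acc=7864 shift=14
  byte[8]=0x12 cont=0 payload=0x12=18: acc |= 18<<14 -> acc=302776 shift=21 [end]
Varint 3: bytes[6:9] = B8 BD 12 -> value 302776 (3 byte(s))
  byte[9]=0xED cont=1 payload=0x6D=109: acc |= 109<<0 -> acc=109 shift=7
  byte[10]=0x4C cont=0 payload=0x4C=76: acc |= 76<<7 -> acc=9837 shift=14 [end]
Varint 4: bytes[9:11] = ED 4C -> value 9837 (2 byte(s))
  byte[11]=0x15 cont=0 payload=0x15=21: acc |= 21<<0 -> acc=21 shift=7 [end]
Varint 5: bytes[11:12] = 15 -> value 21 (1 byte(s))
  byte[12]=0xCE cont=1 payload=0x4E=78: acc |= 78<<0 -> acc=78 shift=7
  byte[13]=0xB6 cont=1 payload=0x36=54: acc |= 54<<7 -> acc=6990 shift=14
  byte[14]=0x3D cont=0 payload=0x3D=61: acc |= 61<<14 -> acc=1006414 shift=21 [end]
Varint 6: bytes[12:15] = CE B6 3D -> value 1006414 (3 byte(s))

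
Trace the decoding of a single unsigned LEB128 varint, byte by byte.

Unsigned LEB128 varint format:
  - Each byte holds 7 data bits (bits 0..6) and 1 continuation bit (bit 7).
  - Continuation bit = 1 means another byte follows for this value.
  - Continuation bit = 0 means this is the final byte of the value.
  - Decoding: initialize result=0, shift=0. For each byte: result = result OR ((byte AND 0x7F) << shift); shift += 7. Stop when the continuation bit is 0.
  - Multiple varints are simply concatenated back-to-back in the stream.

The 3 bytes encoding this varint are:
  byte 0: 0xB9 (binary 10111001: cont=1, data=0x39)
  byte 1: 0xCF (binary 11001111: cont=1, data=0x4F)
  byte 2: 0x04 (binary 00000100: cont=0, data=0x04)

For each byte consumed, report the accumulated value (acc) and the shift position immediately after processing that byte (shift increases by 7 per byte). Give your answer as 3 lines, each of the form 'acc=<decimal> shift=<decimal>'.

Answer: acc=57 shift=7
acc=10169 shift=14
acc=75705 shift=21

Derivation:
byte 0=0xB9: payload=0x39=57, contrib = 57<<0 = 57; acc -> 57, shift -> 7
byte 1=0xCF: payload=0x4F=79, contrib = 79<<7 = 10112; acc -> 10169, shift -> 14
byte 2=0x04: payload=0x04=4, contrib = 4<<14 = 65536; acc -> 75705, shift -> 21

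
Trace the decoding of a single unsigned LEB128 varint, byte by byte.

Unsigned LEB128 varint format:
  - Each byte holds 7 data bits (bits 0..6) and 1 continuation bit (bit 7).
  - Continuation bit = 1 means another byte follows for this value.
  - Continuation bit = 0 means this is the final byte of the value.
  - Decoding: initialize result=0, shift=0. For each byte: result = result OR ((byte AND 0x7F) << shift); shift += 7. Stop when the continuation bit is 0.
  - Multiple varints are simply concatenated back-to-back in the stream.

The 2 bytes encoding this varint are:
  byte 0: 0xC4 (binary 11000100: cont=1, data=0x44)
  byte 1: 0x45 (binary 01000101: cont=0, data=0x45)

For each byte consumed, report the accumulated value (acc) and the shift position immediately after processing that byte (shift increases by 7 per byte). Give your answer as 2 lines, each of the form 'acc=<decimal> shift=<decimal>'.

byte 0=0xC4: payload=0x44=68, contrib = 68<<0 = 68; acc -> 68, shift -> 7
byte 1=0x45: payload=0x45=69, contrib = 69<<7 = 8832; acc -> 8900, shift -> 14

Answer: acc=68 shift=7
acc=8900 shift=14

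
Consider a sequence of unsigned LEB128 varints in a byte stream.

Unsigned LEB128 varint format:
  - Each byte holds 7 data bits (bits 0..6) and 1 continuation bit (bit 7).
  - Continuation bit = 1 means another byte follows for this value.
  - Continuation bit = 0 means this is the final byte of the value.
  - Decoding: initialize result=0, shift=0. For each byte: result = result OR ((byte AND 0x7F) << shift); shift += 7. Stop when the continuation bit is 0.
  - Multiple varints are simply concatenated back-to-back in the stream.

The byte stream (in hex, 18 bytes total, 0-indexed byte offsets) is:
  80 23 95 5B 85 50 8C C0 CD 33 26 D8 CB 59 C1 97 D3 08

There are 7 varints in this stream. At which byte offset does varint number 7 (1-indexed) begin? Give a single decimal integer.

  byte[0]=0x80 cont=1 payload=0x00=0: acc |= 0<<0 -> acc=0 shift=7
  byte[1]=0x23 cont=0 payload=0x23=35: acc |= 35<<7 -> acc=4480 shift=14 [end]
Varint 1: bytes[0:2] = 80 23 -> value 4480 (2 byte(s))
  byte[2]=0x95 cont=1 payload=0x15=21: acc |= 21<<0 -> acc=21 shift=7
  byte[3]=0x5B cont=0 payload=0x5B=91: acc |= 91<<7 -> acc=11669 shift=14 [end]
Varint 2: bytes[2:4] = 95 5B -> value 11669 (2 byte(s))
  byte[4]=0x85 cont=1 payload=0x05=5: acc |= 5<<0 -> acc=5 shift=7
  byte[5]=0x50 cont=0 payload=0x50=80: acc |= 80<<7 -> acc=10245 shift=14 [end]
Varint 3: bytes[4:6] = 85 50 -> value 10245 (2 byte(s))
  byte[6]=0x8C cont=1 payload=0x0C=12: acc |= 12<<0 -> acc=12 shift=7
  byte[7]=0xC0 cont=1 payload=0x40=64: acc |= 64<<7 -> acc=8204 shift=14
  byte[8]=0xCD cont=1 payload=0x4D=77: acc |= 77<<14 -> acc=1269772 shift=21
  byte[9]=0x33 cont=0 payload=0x33=51: acc |= 51<<21 -> acc=108224524 shift=28 [end]
Varint 4: bytes[6:10] = 8C C0 CD 33 -> value 108224524 (4 byte(s))
  byte[10]=0x26 cont=0 payload=0x26=38: acc |= 38<<0 -> acc=38 shift=7 [end]
Varint 5: bytes[10:11] = 26 -> value 38 (1 byte(s))
  byte[11]=0xD8 cont=1 payload=0x58=88: acc |= 88<<0 -> acc=88 shift=7
  byte[12]=0xCB cont=1 payload=0x4B=75: acc |= 75<<7 -> acc=9688 shift=14
  byte[13]=0x59 cont=0 payload=0x59=89: acc |= 89<<14 -> acc=1467864 shift=21 [end]
Varint 6: bytes[11:14] = D8 CB 59 -> value 1467864 (3 byte(s))
  byte[14]=0xC1 cont=1 payload=0x41=65: acc |= 65<<0 -> acc=65 shift=7
  byte[15]=0x97 cont=1 payload=0x17=23: acc |= 23<<7 -> acc=3009 shift=14
  byte[16]=0xD3 cont=1 payload=0x53=83: acc |= 83<<14 -> acc=1362881 shift=21
  byte[17]=0x08 cont=0 payload=0x08=8: acc |= 8<<21 -> acc=18140097 shift=28 [end]
Varint 7: bytes[14:18] = C1 97 D3 08 -> value 18140097 (4 byte(s))

Answer: 14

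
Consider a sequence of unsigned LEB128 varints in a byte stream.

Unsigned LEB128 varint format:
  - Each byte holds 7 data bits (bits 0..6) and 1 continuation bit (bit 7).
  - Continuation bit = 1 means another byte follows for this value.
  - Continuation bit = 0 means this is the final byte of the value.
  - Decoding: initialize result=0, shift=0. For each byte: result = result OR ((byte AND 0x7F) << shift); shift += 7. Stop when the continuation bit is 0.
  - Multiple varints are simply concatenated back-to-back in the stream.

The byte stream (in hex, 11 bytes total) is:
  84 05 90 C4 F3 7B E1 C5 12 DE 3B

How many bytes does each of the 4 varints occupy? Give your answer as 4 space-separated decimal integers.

Answer: 2 4 3 2

Derivation:
  byte[0]=0x84 cont=1 payload=0x04=4: acc |= 4<<0 -> acc=4 shift=7
  byte[1]=0x05 cont=0 payload=0x05=5: acc |= 5<<7 -> acc=644 shift=14 [end]
Varint 1: bytes[0:2] = 84 05 -> value 644 (2 byte(s))
  byte[2]=0x90 cont=1 payload=0x10=16: acc |= 16<<0 -> acc=16 shift=7
  byte[3]=0xC4 cont=1 payload=0x44=68: acc |= 68<<7 -> acc=8720 shift=14
  byte[4]=0xF3 cont=1 payload=0x73=115: acc |= 115<<14 -> acc=1892880 shift=21
  byte[5]=0x7B cont=0 payload=0x7B=123: acc |= 123<<21 -> acc=259842576 shift=28 [end]
Varint 2: bytes[2:6] = 90 C4 F3 7B -> value 259842576 (4 byte(s))
  byte[6]=0xE1 cont=1 payload=0x61=97: acc |= 97<<0 -> acc=97 shift=7
  byte[7]=0xC5 cont=1 payload=0x45=69: acc |= 69<<7 -> acc=8929 shift=14
  byte[8]=0x12 cont=0 payload=0x12=18: acc |= 18<<14 -> acc=303841 shift=21 [end]
Varint 3: bytes[6:9] = E1 C5 12 -> value 303841 (3 byte(s))
  byte[9]=0xDE cont=1 payload=0x5E=94: acc |= 94<<0 -> acc=94 shift=7
  byte[10]=0x3B cont=0 payload=0x3B=59: acc |= 59<<7 -> acc=7646 shift=14 [end]
Varint 4: bytes[9:11] = DE 3B -> value 7646 (2 byte(s))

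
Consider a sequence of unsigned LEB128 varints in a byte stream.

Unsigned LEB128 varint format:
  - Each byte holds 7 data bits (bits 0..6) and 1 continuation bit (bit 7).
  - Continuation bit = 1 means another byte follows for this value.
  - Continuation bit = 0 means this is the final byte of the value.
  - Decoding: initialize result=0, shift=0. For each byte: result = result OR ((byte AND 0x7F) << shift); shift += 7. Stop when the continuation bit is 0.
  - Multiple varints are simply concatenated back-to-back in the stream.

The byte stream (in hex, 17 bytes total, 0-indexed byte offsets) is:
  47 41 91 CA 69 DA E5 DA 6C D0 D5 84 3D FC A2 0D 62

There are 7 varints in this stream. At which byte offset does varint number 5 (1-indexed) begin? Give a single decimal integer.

Answer: 9

Derivation:
  byte[0]=0x47 cont=0 payload=0x47=71: acc |= 71<<0 -> acc=71 shift=7 [end]
Varint 1: bytes[0:1] = 47 -> value 71 (1 byte(s))
  byte[1]=0x41 cont=0 payload=0x41=65: acc |= 65<<0 -> acc=65 shift=7 [end]
Varint 2: bytes[1:2] = 41 -> value 65 (1 byte(s))
  byte[2]=0x91 cont=1 payload=0x11=17: acc |= 17<<0 -> acc=17 shift=7
  byte[3]=0xCA cont=1 payload=0x4A=74: acc |= 74<<7 -> acc=9489 shift=14
  byte[4]=0x69 cont=0 payload=0x69=105: acc |= 105<<14 -> acc=1729809 shift=21 [end]
Varint 3: bytes[2:5] = 91 CA 69 -> value 1729809 (3 byte(s))
  byte[5]=0xDA cont=1 payload=0x5A=90: acc |= 90<<0 -> acc=90 shift=7
  byte[6]=0xE5 cont=1 payload=0x65=101: acc |= 101<<7 -> acc=13018 shift=14
  byte[7]=0xDA cont=1 payload=0x5A=90: acc |= 90<<14 -> acc=1487578 shift=21
  byte[8]=0x6C cont=0 payload=0x6C=108: acc |= 108<<21 -> acc=227979994 shift=28 [end]
Varint 4: bytes[5:9] = DA E5 DA 6C -> value 227979994 (4 byte(s))
  byte[9]=0xD0 cont=1 payload=0x50=80: acc |= 80<<0 -> acc=80 shift=7
  byte[10]=0xD5 cont=1 payload=0x55=85: acc |= 85<<7 -> acc=10960 shift=14
  byte[11]=0x84 cont=1 payload=0x04=4: acc |= 4<<14 -> acc=76496 shift=21
  byte[12]=0x3D cont=0 payload=0x3D=61: acc |= 61<<21 -> acc=128002768 shift=28 [end]
Varint 5: bytes[9:13] = D0 D5 84 3D -> value 128002768 (4 byte(s))
  byte[13]=0xFC cont=1 payload=0x7C=124: acc |= 124<<0 -> acc=124 shift=7
  byte[14]=0xA2 cont=1 payload=0x22=34: acc |= 34<<7 -> acc=4476 shift=14
  byte[15]=0x0D cont=0 payload=0x0D=13: acc |= 13<<14 -> acc=217468 shift=21 [end]
Varint 6: bytes[13:16] = FC A2 0D -> value 217468 (3 byte(s))
  byte[16]=0x62 cont=0 payload=0x62=98: acc |= 98<<0 -> acc=98 shift=7 [end]
Varint 7: bytes[16:17] = 62 -> value 98 (1 byte(s))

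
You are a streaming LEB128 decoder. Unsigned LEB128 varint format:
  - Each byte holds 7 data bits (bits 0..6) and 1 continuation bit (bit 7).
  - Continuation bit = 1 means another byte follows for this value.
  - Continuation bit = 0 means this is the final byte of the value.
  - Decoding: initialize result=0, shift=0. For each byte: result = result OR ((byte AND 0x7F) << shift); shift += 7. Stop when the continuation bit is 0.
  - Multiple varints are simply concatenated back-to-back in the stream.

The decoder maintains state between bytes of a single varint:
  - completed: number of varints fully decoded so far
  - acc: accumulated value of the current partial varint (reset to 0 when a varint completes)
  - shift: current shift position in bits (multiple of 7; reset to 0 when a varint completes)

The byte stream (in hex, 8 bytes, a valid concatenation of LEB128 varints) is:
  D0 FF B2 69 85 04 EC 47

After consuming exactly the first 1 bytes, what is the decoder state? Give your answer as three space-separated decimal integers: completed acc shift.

Answer: 0 80 7

Derivation:
byte[0]=0xD0 cont=1 payload=0x50: acc |= 80<<0 -> completed=0 acc=80 shift=7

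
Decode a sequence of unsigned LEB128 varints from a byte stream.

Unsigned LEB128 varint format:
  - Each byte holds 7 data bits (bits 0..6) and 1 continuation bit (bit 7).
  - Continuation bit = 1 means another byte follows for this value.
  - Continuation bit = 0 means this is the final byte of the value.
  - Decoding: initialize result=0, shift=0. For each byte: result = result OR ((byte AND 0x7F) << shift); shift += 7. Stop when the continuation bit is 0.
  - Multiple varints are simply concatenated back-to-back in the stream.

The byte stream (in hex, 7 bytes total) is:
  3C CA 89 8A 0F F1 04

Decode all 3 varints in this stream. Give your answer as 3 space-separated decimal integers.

Answer: 60 31622346 625

Derivation:
  byte[0]=0x3C cont=0 payload=0x3C=60: acc |= 60<<0 -> acc=60 shift=7 [end]
Varint 1: bytes[0:1] = 3C -> value 60 (1 byte(s))
  byte[1]=0xCA cont=1 payload=0x4A=74: acc |= 74<<0 -> acc=74 shift=7
  byte[2]=0x89 cont=1 payload=0x09=9: acc |= 9<<7 -> acc=1226 shift=14
  byte[3]=0x8A cont=1 payload=0x0A=10: acc |= 10<<14 -> acc=165066 shift=21
  byte[4]=0x0F cont=0 payload=0x0F=15: acc |= 15<<21 -> acc=31622346 shift=28 [end]
Varint 2: bytes[1:5] = CA 89 8A 0F -> value 31622346 (4 byte(s))
  byte[5]=0xF1 cont=1 payload=0x71=113: acc |= 113<<0 -> acc=113 shift=7
  byte[6]=0x04 cont=0 payload=0x04=4: acc |= 4<<7 -> acc=625 shift=14 [end]
Varint 3: bytes[5:7] = F1 04 -> value 625 (2 byte(s))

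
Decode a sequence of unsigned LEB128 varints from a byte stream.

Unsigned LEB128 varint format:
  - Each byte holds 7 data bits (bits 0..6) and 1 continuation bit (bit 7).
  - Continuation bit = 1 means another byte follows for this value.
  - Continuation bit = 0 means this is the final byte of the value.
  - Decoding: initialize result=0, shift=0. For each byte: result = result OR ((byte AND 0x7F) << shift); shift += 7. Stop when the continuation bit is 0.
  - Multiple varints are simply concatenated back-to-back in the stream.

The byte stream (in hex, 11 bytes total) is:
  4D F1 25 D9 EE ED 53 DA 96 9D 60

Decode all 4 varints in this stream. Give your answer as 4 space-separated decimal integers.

Answer: 77 4849 175863641 201804634

Derivation:
  byte[0]=0x4D cont=0 payload=0x4D=77: acc |= 77<<0 -> acc=77 shift=7 [end]
Varint 1: bytes[0:1] = 4D -> value 77 (1 byte(s))
  byte[1]=0xF1 cont=1 payload=0x71=113: acc |= 113<<0 -> acc=113 shift=7
  byte[2]=0x25 cont=0 payload=0x25=37: acc |= 37<<7 -> acc=4849 shift=14 [end]
Varint 2: bytes[1:3] = F1 25 -> value 4849 (2 byte(s))
  byte[3]=0xD9 cont=1 payload=0x59=89: acc |= 89<<0 -> acc=89 shift=7
  byte[4]=0xEE cont=1 payload=0x6E=110: acc |= 110<<7 -> acc=14169 shift=14
  byte[5]=0xED cont=1 payload=0x6D=109: acc |= 109<<14 -> acc=1800025 shift=21
  byte[6]=0x53 cont=0 payload=0x53=83: acc |= 83<<21 -> acc=175863641 shift=28 [end]
Varint 3: bytes[3:7] = D9 EE ED 53 -> value 175863641 (4 byte(s))
  byte[7]=0xDA cont=1 payload=0x5A=90: acc |= 90<<0 -> acc=90 shift=7
  byte[8]=0x96 cont=1 payload=0x16=22: acc |= 22<<7 -> acc=2906 shift=14
  byte[9]=0x9D cont=1 payload=0x1D=29: acc |= 29<<14 -> acc=478042 shift=21
  byte[10]=0x60 cont=0 payload=0x60=96: acc |= 96<<21 -> acc=201804634 shift=28 [end]
Varint 4: bytes[7:11] = DA 96 9D 60 -> value 201804634 (4 byte(s))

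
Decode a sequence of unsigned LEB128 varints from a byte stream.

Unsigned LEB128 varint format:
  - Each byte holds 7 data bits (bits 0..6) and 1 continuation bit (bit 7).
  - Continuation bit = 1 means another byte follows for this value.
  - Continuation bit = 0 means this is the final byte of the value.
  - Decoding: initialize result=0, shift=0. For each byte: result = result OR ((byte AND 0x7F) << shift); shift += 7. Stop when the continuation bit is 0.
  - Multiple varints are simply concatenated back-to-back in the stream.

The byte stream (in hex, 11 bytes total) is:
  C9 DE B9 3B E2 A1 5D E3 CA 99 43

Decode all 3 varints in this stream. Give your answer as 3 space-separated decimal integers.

  byte[0]=0xC9 cont=1 payload=0x49=73: acc |= 73<<0 -> acc=73 shift=7
  byte[1]=0xDE cont=1 payload=0x5E=94: acc |= 94<<7 -> acc=12105 shift=14
  byte[2]=0xB9 cont=1 payload=0x39=57: acc |= 57<<14 -> acc=945993 shift=21
  byte[3]=0x3B cont=0 payload=0x3B=59: acc |= 59<<21 -> acc=124677961 shift=28 [end]
Varint 1: bytes[0:4] = C9 DE B9 3B -> value 124677961 (4 byte(s))
  byte[4]=0xE2 cont=1 payload=0x62=98: acc |= 98<<0 -> acc=98 shift=7
  byte[5]=0xA1 cont=1 payload=0x21=33: acc |= 33<<7 -> acc=4322 shift=14
  byte[6]=0x5D cont=0 payload=0x5D=93: acc |= 93<<14 -> acc=1528034 shift=21 [end]
Varint 2: bytes[4:7] = E2 A1 5D -> value 1528034 (3 byte(s))
  byte[7]=0xE3 cont=1 payload=0x63=99: acc |= 99<<0 -> acc=99 shift=7
  byte[8]=0xCA cont=1 payload=0x4A=74: acc |= 74<<7 -> acc=9571 shift=14
  byte[9]=0x99 cont=1 payload=0x19=25: acc |= 25<<14 -> acc=419171 shift=21
  byte[10]=0x43 cont=0 payload=0x43=67: acc |= 67<<21 -> acc=140928355 shift=28 [end]
Varint 3: bytes[7:11] = E3 CA 99 43 -> value 140928355 (4 byte(s))

Answer: 124677961 1528034 140928355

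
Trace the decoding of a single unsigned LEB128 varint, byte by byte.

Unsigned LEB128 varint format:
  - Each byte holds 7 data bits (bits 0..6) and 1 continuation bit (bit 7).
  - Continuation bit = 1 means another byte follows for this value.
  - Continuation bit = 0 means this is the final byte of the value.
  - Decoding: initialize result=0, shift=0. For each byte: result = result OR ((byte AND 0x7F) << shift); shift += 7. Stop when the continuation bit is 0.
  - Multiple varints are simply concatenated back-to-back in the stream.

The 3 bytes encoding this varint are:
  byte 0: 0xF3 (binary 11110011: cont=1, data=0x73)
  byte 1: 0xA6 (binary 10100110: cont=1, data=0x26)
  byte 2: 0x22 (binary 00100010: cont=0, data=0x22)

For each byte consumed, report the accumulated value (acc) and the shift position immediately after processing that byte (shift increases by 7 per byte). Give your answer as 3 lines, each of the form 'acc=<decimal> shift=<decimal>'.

byte 0=0xF3: payload=0x73=115, contrib = 115<<0 = 115; acc -> 115, shift -> 7
byte 1=0xA6: payload=0x26=38, contrib = 38<<7 = 4864; acc -> 4979, shift -> 14
byte 2=0x22: payload=0x22=34, contrib = 34<<14 = 557056; acc -> 562035, shift -> 21

Answer: acc=115 shift=7
acc=4979 shift=14
acc=562035 shift=21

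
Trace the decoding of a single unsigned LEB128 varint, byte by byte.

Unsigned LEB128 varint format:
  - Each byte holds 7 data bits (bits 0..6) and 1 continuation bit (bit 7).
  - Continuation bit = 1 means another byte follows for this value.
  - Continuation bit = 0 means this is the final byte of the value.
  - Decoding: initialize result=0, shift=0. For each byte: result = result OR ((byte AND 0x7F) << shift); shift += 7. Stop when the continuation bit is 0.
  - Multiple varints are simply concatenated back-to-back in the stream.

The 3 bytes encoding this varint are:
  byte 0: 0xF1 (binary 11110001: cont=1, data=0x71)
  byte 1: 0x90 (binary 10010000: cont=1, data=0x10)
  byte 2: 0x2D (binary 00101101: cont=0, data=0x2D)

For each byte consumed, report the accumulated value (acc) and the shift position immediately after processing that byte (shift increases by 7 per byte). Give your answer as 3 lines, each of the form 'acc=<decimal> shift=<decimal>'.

Answer: acc=113 shift=7
acc=2161 shift=14
acc=739441 shift=21

Derivation:
byte 0=0xF1: payload=0x71=113, contrib = 113<<0 = 113; acc -> 113, shift -> 7
byte 1=0x90: payload=0x10=16, contrib = 16<<7 = 2048; acc -> 2161, shift -> 14
byte 2=0x2D: payload=0x2D=45, contrib = 45<<14 = 737280; acc -> 739441, shift -> 21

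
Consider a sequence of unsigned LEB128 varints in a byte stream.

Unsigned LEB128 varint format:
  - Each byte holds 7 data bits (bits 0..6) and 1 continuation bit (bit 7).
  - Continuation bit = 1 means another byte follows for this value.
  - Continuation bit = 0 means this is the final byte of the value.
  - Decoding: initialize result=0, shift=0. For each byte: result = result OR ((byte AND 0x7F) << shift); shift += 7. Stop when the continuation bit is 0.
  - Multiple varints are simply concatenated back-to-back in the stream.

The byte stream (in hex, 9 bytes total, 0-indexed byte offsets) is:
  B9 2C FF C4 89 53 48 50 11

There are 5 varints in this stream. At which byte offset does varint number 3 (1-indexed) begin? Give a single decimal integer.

  byte[0]=0xB9 cont=1 payload=0x39=57: acc |= 57<<0 -> acc=57 shift=7
  byte[1]=0x2C cont=0 payload=0x2C=44: acc |= 44<<7 -> acc=5689 shift=14 [end]
Varint 1: bytes[0:2] = B9 2C -> value 5689 (2 byte(s))
  byte[2]=0xFF cont=1 payload=0x7F=127: acc |= 127<<0 -> acc=127 shift=7
  byte[3]=0xC4 cont=1 payload=0x44=68: acc |= 68<<7 -> acc=8831 shift=14
  byte[4]=0x89 cont=1 payload=0x09=9: acc |= 9<<14 -> acc=156287 shift=21
  byte[5]=0x53 cont=0 payload=0x53=83: acc |= 83<<21 -> acc=174219903 shift=28 [end]
Varint 2: bytes[2:6] = FF C4 89 53 -> value 174219903 (4 byte(s))
  byte[6]=0x48 cont=0 payload=0x48=72: acc |= 72<<0 -> acc=72 shift=7 [end]
Varint 3: bytes[6:7] = 48 -> value 72 (1 byte(s))
  byte[7]=0x50 cont=0 payload=0x50=80: acc |= 80<<0 -> acc=80 shift=7 [end]
Varint 4: bytes[7:8] = 50 -> value 80 (1 byte(s))
  byte[8]=0x11 cont=0 payload=0x11=17: acc |= 17<<0 -> acc=17 shift=7 [end]
Varint 5: bytes[8:9] = 11 -> value 17 (1 byte(s))

Answer: 6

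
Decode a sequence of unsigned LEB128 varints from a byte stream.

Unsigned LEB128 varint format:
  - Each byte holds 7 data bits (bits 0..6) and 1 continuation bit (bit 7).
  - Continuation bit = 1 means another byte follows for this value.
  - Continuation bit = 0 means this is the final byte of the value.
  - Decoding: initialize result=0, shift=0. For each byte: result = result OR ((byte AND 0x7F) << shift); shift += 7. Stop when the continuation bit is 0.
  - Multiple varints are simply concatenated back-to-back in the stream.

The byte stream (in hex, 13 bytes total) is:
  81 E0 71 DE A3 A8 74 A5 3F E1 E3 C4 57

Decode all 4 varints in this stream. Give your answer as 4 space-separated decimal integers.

Answer: 1863681 243929566 8101 183579105

Derivation:
  byte[0]=0x81 cont=1 payload=0x01=1: acc |= 1<<0 -> acc=1 shift=7
  byte[1]=0xE0 cont=1 payload=0x60=96: acc |= 96<<7 -> acc=12289 shift=14
  byte[2]=0x71 cont=0 payload=0x71=113: acc |= 113<<14 -> acc=1863681 shift=21 [end]
Varint 1: bytes[0:3] = 81 E0 71 -> value 1863681 (3 byte(s))
  byte[3]=0xDE cont=1 payload=0x5E=94: acc |= 94<<0 -> acc=94 shift=7
  byte[4]=0xA3 cont=1 payload=0x23=35: acc |= 35<<7 -> acc=4574 shift=14
  byte[5]=0xA8 cont=1 payload=0x28=40: acc |= 40<<14 -> acc=659934 shift=21
  byte[6]=0x74 cont=0 payload=0x74=116: acc |= 116<<21 -> acc=243929566 shift=28 [end]
Varint 2: bytes[3:7] = DE A3 A8 74 -> value 243929566 (4 byte(s))
  byte[7]=0xA5 cont=1 payload=0x25=37: acc |= 37<<0 -> acc=37 shift=7
  byte[8]=0x3F cont=0 payload=0x3F=63: acc |= 63<<7 -> acc=8101 shift=14 [end]
Varint 3: bytes[7:9] = A5 3F -> value 8101 (2 byte(s))
  byte[9]=0xE1 cont=1 payload=0x61=97: acc |= 97<<0 -> acc=97 shift=7
  byte[10]=0xE3 cont=1 payload=0x63=99: acc |= 99<<7 -> acc=12769 shift=14
  byte[11]=0xC4 cont=1 payload=0x44=68: acc |= 68<<14 -> acc=1126881 shift=21
  byte[12]=0x57 cont=0 payload=0x57=87: acc |= 87<<21 -> acc=183579105 shift=28 [end]
Varint 4: bytes[9:13] = E1 E3 C4 57 -> value 183579105 (4 byte(s))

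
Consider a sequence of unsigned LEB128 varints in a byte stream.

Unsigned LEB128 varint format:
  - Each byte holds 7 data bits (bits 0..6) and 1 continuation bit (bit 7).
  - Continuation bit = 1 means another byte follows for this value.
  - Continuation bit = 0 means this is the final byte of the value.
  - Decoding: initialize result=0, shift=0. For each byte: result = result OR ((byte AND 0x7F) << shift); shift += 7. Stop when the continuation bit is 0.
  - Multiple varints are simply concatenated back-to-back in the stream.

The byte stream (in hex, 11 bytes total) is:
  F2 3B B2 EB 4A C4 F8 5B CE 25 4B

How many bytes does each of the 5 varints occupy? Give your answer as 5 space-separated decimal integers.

  byte[0]=0xF2 cont=1 payload=0x72=114: acc |= 114<<0 -> acc=114 shift=7
  byte[1]=0x3B cont=0 payload=0x3B=59: acc |= 59<<7 -> acc=7666 shift=14 [end]
Varint 1: bytes[0:2] = F2 3B -> value 7666 (2 byte(s))
  byte[2]=0xB2 cont=1 payload=0x32=50: acc |= 50<<0 -> acc=50 shift=7
  byte[3]=0xEB cont=1 payload=0x6B=107: acc |= 107<<7 -> acc=13746 shift=14
  byte[4]=0x4A cont=0 payload=0x4A=74: acc |= 74<<14 -> acc=1226162 shift=21 [end]
Varint 2: bytes[2:5] = B2 EB 4A -> value 1226162 (3 byte(s))
  byte[5]=0xC4 cont=1 payload=0x44=68: acc |= 68<<0 -> acc=68 shift=7
  byte[6]=0xF8 cont=1 payload=0x78=120: acc |= 120<<7 -> acc=15428 shift=14
  byte[7]=0x5B cont=0 payload=0x5B=91: acc |= 91<<14 -> acc=1506372 shift=21 [end]
Varint 3: bytes[5:8] = C4 F8 5B -> value 1506372 (3 byte(s))
  byte[8]=0xCE cont=1 payload=0x4E=78: acc |= 78<<0 -> acc=78 shift=7
  byte[9]=0x25 cont=0 payload=0x25=37: acc |= 37<<7 -> acc=4814 shift=14 [end]
Varint 4: bytes[8:10] = CE 25 -> value 4814 (2 byte(s))
  byte[10]=0x4B cont=0 payload=0x4B=75: acc |= 75<<0 -> acc=75 shift=7 [end]
Varint 5: bytes[10:11] = 4B -> value 75 (1 byte(s))

Answer: 2 3 3 2 1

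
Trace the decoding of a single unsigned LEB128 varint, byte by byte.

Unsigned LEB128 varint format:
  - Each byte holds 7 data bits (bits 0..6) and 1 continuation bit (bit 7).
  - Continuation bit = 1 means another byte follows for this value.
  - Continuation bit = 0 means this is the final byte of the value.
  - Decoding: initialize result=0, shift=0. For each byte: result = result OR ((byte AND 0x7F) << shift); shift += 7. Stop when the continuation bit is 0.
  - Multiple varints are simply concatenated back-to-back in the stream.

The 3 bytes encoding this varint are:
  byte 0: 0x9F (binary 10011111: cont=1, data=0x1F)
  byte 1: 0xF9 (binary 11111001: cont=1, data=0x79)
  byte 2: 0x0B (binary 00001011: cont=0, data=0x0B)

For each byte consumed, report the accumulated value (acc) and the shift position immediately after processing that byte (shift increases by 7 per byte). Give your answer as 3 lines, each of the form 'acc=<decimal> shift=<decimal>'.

Answer: acc=31 shift=7
acc=15519 shift=14
acc=195743 shift=21

Derivation:
byte 0=0x9F: payload=0x1F=31, contrib = 31<<0 = 31; acc -> 31, shift -> 7
byte 1=0xF9: payload=0x79=121, contrib = 121<<7 = 15488; acc -> 15519, shift -> 14
byte 2=0x0B: payload=0x0B=11, contrib = 11<<14 = 180224; acc -> 195743, shift -> 21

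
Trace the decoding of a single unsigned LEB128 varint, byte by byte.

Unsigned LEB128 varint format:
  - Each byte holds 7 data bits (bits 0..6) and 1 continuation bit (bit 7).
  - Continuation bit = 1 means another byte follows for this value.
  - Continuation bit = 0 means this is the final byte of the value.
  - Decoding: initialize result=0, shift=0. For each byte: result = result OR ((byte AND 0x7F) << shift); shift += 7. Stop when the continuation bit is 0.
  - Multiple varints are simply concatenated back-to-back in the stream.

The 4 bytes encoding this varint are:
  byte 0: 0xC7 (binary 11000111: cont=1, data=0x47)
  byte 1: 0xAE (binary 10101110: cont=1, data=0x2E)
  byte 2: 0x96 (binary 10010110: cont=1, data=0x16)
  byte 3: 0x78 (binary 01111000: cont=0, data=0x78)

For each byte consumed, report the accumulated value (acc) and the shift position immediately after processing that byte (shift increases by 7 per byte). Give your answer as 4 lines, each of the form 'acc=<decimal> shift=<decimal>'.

byte 0=0xC7: payload=0x47=71, contrib = 71<<0 = 71; acc -> 71, shift -> 7
byte 1=0xAE: payload=0x2E=46, contrib = 46<<7 = 5888; acc -> 5959, shift -> 14
byte 2=0x96: payload=0x16=22, contrib = 22<<14 = 360448; acc -> 366407, shift -> 21
byte 3=0x78: payload=0x78=120, contrib = 120<<21 = 251658240; acc -> 252024647, shift -> 28

Answer: acc=71 shift=7
acc=5959 shift=14
acc=366407 shift=21
acc=252024647 shift=28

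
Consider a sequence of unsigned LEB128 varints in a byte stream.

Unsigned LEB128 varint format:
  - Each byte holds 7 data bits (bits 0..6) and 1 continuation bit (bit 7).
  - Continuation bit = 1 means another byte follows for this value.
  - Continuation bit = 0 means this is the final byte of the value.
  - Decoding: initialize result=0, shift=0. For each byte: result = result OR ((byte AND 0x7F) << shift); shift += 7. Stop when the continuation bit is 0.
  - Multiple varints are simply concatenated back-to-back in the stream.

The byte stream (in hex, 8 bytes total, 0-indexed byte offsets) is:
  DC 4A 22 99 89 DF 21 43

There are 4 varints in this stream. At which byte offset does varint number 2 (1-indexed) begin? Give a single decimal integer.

  byte[0]=0xDC cont=1 payload=0x5C=92: acc |= 92<<0 -> acc=92 shift=7
  byte[1]=0x4A cont=0 payload=0x4A=74: acc |= 74<<7 -> acc=9564 shift=14 [end]
Varint 1: bytes[0:2] = DC 4A -> value 9564 (2 byte(s))
  byte[2]=0x22 cont=0 payload=0x22=34: acc |= 34<<0 -> acc=34 shift=7 [end]
Varint 2: bytes[2:3] = 22 -> value 34 (1 byte(s))
  byte[3]=0x99 cont=1 payload=0x19=25: acc |= 25<<0 -> acc=25 shift=7
  byte[4]=0x89 cont=1 payload=0x09=9: acc |= 9<<7 -> acc=1177 shift=14
  byte[5]=0xDF cont=1 payload=0x5F=95: acc |= 95<<14 -> acc=1557657 shift=21
  byte[6]=0x21 cont=0 payload=0x21=33: acc |= 33<<21 -> acc=70763673 shift=28 [end]
Varint 3: bytes[3:7] = 99 89 DF 21 -> value 70763673 (4 byte(s))
  byte[7]=0x43 cont=0 payload=0x43=67: acc |= 67<<0 -> acc=67 shift=7 [end]
Varint 4: bytes[7:8] = 43 -> value 67 (1 byte(s))

Answer: 2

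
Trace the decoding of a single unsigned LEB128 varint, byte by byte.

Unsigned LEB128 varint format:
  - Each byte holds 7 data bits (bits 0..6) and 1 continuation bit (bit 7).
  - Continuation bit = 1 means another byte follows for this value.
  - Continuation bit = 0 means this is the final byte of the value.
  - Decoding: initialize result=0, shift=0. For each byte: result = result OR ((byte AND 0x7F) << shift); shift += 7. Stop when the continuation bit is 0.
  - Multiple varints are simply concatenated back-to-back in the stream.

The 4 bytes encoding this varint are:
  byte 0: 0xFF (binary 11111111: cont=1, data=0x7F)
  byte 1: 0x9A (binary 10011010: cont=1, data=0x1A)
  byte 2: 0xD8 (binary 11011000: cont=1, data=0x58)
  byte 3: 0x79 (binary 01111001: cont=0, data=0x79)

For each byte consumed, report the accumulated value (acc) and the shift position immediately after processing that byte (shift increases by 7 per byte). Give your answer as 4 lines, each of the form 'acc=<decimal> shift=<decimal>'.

byte 0=0xFF: payload=0x7F=127, contrib = 127<<0 = 127; acc -> 127, shift -> 7
byte 1=0x9A: payload=0x1A=26, contrib = 26<<7 = 3328; acc -> 3455, shift -> 14
byte 2=0xD8: payload=0x58=88, contrib = 88<<14 = 1441792; acc -> 1445247, shift -> 21
byte 3=0x79: payload=0x79=121, contrib = 121<<21 = 253755392; acc -> 255200639, shift -> 28

Answer: acc=127 shift=7
acc=3455 shift=14
acc=1445247 shift=21
acc=255200639 shift=28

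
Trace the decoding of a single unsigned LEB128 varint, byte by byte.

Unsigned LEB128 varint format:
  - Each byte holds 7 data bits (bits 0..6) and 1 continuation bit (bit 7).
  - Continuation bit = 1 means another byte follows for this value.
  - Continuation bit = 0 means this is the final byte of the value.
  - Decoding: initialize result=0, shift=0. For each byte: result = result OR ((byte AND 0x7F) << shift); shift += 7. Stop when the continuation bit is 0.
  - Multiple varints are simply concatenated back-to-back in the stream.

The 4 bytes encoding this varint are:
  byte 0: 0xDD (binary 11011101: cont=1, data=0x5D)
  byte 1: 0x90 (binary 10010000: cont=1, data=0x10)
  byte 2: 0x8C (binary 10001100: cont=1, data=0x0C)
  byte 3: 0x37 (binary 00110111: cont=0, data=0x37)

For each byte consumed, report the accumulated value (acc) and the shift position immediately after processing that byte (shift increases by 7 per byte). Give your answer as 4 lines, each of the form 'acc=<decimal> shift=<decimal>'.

Answer: acc=93 shift=7
acc=2141 shift=14
acc=198749 shift=21
acc=115542109 shift=28

Derivation:
byte 0=0xDD: payload=0x5D=93, contrib = 93<<0 = 93; acc -> 93, shift -> 7
byte 1=0x90: payload=0x10=16, contrib = 16<<7 = 2048; acc -> 2141, shift -> 14
byte 2=0x8C: payload=0x0C=12, contrib = 12<<14 = 196608; acc -> 198749, shift -> 21
byte 3=0x37: payload=0x37=55, contrib = 55<<21 = 115343360; acc -> 115542109, shift -> 28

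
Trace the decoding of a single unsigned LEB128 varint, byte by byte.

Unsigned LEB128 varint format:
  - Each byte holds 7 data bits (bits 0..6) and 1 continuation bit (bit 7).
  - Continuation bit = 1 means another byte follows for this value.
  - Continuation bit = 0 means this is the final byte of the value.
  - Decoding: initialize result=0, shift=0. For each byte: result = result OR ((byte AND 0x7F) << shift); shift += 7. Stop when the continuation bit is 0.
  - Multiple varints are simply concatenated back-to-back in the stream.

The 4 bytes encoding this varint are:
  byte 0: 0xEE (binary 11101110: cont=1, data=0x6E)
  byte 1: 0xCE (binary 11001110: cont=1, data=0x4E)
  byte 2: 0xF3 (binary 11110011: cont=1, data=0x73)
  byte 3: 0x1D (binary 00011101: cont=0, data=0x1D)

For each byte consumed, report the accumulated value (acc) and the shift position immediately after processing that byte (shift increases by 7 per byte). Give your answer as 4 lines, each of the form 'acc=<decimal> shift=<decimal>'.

byte 0=0xEE: payload=0x6E=110, contrib = 110<<0 = 110; acc -> 110, shift -> 7
byte 1=0xCE: payload=0x4E=78, contrib = 78<<7 = 9984; acc -> 10094, shift -> 14
byte 2=0xF3: payload=0x73=115, contrib = 115<<14 = 1884160; acc -> 1894254, shift -> 21
byte 3=0x1D: payload=0x1D=29, contrib = 29<<21 = 60817408; acc -> 62711662, shift -> 28

Answer: acc=110 shift=7
acc=10094 shift=14
acc=1894254 shift=21
acc=62711662 shift=28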